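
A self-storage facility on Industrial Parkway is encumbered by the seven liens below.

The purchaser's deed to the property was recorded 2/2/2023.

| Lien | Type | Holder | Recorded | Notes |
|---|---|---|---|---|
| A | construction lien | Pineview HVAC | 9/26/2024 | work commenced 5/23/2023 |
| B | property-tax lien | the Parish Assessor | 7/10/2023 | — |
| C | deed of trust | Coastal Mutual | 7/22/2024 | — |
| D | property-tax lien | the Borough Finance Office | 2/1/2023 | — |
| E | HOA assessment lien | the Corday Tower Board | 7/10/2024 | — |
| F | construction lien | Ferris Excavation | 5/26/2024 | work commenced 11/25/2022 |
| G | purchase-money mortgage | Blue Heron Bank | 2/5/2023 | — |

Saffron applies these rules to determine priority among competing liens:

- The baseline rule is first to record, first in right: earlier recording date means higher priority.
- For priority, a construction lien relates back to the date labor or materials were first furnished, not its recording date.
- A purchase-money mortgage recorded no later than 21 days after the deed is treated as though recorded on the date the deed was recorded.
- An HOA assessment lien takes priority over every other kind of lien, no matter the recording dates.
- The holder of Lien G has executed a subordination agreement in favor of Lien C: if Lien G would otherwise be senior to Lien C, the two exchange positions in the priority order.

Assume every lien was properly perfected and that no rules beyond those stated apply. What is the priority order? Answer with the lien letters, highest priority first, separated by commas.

First, effective dates: A relates back to 5/23/2023 (work commenced); F relates back to 11/25/2022 (work commenced); G was recorded within the 21-day window, so its effective date is the deed date 2/2/2023.
E, as an HOA assessment lien, has superpriority and ranks first.
Among the remaining liens, by effective date: F (11/25/2022), D (2/1/2023), G (2/2/2023), A (5/23/2023), B (7/10/2023), C (7/22/2024).
The subordination applies — G was senior to C — so G and C swap.

E, F, D, C, A, B, G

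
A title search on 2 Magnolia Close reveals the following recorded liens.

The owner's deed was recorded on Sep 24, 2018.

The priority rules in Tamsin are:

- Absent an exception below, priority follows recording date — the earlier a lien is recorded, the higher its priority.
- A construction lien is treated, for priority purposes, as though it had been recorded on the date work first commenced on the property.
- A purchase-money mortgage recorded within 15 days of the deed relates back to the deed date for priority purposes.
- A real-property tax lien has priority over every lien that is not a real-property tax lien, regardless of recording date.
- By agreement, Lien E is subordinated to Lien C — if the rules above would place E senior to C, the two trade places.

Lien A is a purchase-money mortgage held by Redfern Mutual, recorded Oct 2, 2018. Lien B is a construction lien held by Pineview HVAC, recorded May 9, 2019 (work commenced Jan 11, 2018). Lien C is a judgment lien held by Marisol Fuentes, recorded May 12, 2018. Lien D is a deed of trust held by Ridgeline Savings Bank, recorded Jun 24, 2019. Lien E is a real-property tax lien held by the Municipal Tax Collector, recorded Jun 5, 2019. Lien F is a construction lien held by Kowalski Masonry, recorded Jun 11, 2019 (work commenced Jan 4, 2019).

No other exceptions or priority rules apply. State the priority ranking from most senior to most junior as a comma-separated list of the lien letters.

C, B, E, A, F, D

Effective dates: A was recorded within the 15-day window, so its effective date is the deed date Sep 24, 2018; B relates back to Jan 11, 2018 (work commenced); F's effective date is Jan 4, 2019, when work began.
E is a real-property tax lien, so it outranks all other liens regardless of date.
Among the remaining liens, by effective date: B (Jan 11, 2018), C (May 12, 2018), A (Sep 24, 2018), F (Jan 4, 2019), D (Jun 24, 2019).
E would otherwise be senior to C, so under the subordination agreement E and C exchange positions.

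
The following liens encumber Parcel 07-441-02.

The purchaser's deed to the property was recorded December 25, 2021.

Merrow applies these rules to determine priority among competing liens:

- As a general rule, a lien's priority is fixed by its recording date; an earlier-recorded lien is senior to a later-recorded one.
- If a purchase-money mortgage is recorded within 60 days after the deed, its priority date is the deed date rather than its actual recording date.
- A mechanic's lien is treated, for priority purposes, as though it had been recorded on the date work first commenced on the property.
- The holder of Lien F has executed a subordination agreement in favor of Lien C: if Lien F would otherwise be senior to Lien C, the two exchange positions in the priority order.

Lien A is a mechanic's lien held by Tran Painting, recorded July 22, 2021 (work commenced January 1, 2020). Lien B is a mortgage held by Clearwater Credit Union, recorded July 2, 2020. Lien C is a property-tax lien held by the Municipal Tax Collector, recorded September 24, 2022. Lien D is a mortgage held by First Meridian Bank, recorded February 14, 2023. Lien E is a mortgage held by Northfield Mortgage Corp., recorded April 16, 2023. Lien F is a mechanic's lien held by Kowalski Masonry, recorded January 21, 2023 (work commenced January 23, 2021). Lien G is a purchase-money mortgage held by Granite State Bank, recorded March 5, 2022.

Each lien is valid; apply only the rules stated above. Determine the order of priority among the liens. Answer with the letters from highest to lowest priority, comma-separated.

A, B, C, G, F, D, E

Adjusting effective dates: A is treated as recorded January 1, 2020, the work-commencement date; F is treated as recorded January 23, 2021, the work-commencement date; G missed the 60-day window (70 days after the deed), so its recording date stands.
By effective date, earliest first: A (January 1, 2020), B (July 2, 2020), F (January 23, 2021), G (March 5, 2022), C (September 24, 2022), D (February 14, 2023), E (April 16, 2023).
F would otherwise be senior to C, so under the subordination agreement F and C exchange positions.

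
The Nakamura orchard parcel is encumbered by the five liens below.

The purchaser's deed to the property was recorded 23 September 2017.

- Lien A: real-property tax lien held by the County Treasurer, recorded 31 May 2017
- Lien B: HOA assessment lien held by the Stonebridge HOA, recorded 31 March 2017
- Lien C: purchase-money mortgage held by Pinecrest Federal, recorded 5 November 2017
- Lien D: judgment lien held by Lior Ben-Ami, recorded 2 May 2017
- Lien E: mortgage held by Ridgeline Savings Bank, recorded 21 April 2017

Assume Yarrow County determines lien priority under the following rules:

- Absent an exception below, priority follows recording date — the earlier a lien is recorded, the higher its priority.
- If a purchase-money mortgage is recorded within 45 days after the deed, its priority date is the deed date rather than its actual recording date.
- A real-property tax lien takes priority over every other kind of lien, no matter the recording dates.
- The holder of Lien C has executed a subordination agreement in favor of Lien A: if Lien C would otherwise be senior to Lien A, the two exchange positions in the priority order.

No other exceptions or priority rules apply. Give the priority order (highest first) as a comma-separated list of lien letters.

A, B, E, D, C

Effective dates after the stated exceptions: C's effective date is the deed date, 23 September 2017.
A, as a real-property tax lien, has superpriority and ranks first.
The other liens, earliest effective date first: B (31 March 2017), E (21 April 2017), D (2 May 2017), C (23 September 2017).
C is already junior to A, so the subordination agreement changes nothing.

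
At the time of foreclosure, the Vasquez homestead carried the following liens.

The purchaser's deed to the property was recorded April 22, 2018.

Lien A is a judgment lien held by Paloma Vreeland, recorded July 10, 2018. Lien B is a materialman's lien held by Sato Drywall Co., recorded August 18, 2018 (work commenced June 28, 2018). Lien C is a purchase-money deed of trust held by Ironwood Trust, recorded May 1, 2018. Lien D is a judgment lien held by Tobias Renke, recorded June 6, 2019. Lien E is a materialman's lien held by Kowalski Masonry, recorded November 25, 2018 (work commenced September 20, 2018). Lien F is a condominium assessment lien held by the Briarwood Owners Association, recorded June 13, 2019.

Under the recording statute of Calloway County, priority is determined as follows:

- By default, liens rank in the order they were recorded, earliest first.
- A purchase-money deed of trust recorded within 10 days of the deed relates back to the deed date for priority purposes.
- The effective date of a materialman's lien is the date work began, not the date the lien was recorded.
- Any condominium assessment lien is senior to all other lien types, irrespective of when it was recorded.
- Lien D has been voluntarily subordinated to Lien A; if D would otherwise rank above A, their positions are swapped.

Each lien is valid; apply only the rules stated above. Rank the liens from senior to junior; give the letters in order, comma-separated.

F, C, B, A, E, D

First, effective dates: B's effective date is June 28, 2018, when work began; C was recorded within the 10-day window, so its effective date is the deed date April 22, 2018; E is treated as recorded September 20, 2018, the work-commencement date.
F is a condominium assessment lien and takes priority over every other lien.
The other liens, earliest effective date first: C (April 22, 2018), B (June 28, 2018), A (July 10, 2018), E (September 20, 2018), D (June 6, 2019).
D is already junior to A, so the subordination agreement changes nothing.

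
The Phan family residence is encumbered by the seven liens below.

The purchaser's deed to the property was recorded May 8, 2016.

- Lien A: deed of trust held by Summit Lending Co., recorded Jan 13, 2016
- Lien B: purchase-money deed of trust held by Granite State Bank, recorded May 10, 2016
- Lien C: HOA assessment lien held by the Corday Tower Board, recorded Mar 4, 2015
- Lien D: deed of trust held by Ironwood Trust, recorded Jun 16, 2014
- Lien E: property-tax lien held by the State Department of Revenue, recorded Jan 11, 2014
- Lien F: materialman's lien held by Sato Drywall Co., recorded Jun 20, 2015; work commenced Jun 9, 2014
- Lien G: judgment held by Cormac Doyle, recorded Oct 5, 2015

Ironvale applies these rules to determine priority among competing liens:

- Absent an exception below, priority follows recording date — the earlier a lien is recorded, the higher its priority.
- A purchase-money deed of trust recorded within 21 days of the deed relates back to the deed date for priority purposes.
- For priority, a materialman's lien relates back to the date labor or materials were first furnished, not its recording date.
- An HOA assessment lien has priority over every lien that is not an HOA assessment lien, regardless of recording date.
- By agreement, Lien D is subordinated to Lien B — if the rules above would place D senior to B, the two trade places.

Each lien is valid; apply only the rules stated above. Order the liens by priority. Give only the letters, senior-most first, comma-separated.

C, E, F, B, G, A, D

Effective dates after the stated exceptions: B's effective date is the deed date, May 8, 2016; F's effective date is Jun 9, 2014, when work began.
C is an HOA assessment lien, so it outranks all other liens regardless of date.
Ordering the rest by effective date: E (Jan 11, 2014), F (Jun 9, 2014), D (Jun 16, 2014), G (Oct 5, 2015), A (Jan 13, 2016), B (May 8, 2016).
D is senior to B before the subordination, so the two trade places.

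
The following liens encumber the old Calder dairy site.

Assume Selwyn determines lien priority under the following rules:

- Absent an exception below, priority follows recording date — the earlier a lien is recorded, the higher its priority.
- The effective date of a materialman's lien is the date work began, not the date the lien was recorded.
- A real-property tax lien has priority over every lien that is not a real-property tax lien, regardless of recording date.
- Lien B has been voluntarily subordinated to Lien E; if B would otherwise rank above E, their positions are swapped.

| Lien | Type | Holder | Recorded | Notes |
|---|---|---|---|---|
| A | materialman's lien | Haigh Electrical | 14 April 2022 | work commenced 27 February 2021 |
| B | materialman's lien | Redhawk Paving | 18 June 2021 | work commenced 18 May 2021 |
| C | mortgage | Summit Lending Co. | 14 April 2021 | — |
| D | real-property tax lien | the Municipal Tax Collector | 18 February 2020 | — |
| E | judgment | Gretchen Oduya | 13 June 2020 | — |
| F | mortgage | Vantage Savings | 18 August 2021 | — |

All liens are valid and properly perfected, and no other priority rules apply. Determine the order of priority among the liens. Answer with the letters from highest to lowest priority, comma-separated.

First, effective dates: A relates back to 27 February 2021 (work commenced); B relates back to 18 May 2021 (work commenced).
D is a real-property tax lien, so it outranks all other liens regardless of date.
Among the remaining liens, by effective date: E (13 June 2020), A (27 February 2021), C (14 April 2021), B (18 May 2021), F (18 August 2021).
B is already junior to E, so the subordination agreement changes nothing.

D, E, A, C, B, F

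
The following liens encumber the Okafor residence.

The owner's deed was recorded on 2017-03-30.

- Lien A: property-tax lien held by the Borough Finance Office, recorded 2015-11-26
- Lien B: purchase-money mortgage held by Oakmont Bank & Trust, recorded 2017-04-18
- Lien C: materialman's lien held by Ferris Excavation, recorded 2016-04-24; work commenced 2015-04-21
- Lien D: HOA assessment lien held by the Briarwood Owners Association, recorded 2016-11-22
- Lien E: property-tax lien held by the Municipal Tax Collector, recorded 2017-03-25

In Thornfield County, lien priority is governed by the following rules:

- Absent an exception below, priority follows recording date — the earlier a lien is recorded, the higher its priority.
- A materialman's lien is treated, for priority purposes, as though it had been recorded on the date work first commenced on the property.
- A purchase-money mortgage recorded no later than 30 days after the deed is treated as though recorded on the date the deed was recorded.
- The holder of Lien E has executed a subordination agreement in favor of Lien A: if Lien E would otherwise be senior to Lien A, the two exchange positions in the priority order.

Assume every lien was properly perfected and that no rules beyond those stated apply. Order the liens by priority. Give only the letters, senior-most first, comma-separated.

C, A, D, E, B

Adjusting effective dates: B's effective date is the deed date, 2017-03-30; C is treated as recorded 2015-04-21, the work-commencement date.
Ordering by effective date: C (2015-04-21), A (2015-11-26), D (2016-11-22), E (2017-03-25), B (2017-03-30).
E is already junior to A, so the subordination agreement changes nothing.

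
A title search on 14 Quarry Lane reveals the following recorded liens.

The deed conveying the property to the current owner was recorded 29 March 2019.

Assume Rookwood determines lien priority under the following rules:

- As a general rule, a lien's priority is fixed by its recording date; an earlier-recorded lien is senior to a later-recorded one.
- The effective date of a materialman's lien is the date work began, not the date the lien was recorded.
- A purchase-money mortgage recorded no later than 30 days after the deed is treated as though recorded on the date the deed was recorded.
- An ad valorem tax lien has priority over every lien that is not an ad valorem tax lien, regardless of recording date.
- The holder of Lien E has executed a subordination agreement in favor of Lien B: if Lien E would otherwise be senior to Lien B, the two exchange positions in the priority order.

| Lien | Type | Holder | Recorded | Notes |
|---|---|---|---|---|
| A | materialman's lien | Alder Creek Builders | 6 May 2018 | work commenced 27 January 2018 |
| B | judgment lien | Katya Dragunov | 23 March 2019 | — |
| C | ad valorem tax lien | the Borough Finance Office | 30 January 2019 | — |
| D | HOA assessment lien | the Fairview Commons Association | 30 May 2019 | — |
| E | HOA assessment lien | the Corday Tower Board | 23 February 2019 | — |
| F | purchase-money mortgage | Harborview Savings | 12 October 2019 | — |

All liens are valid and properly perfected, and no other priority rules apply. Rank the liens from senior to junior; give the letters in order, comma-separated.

C, A, B, E, D, F

Adjusting effective dates: A's effective date is 27 January 2018, when work began; F missed the 30-day window (197 days after the deed), so its recording date stands.
C is an ad valorem tax lien and takes priority over every other lien.
Among the remaining liens, by effective date: A (27 January 2018), E (23 February 2019), B (23 March 2019), D (30 May 2019), F (12 October 2019).
Because E would otherwise rank above B, the subordination swaps them.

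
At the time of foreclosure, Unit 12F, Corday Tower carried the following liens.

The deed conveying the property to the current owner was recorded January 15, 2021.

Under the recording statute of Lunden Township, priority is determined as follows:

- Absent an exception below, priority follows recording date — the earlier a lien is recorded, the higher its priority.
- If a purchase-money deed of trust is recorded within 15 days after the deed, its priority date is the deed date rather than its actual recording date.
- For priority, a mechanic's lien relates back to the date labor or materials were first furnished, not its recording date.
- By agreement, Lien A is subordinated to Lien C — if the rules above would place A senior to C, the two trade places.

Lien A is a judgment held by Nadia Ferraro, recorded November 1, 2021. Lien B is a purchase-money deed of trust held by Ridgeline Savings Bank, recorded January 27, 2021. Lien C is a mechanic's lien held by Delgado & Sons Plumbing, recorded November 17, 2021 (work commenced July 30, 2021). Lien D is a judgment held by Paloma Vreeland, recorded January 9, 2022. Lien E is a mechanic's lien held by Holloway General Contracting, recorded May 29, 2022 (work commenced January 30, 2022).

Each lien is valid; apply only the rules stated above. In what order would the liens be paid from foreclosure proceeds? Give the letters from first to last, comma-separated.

Effective dates after the stated exceptions: B's effective date is the deed date, January 15, 2021; C is treated as recorded July 30, 2021, the work-commencement date; E relates back to January 30, 2022 (work commenced).
By effective date, earliest first: B (January 15, 2021), C (July 30, 2021), A (November 1, 2021), D (January 9, 2022), E (January 30, 2022).
Since A is not senior to C, the subordination leaves the order unchanged.

B, C, A, D, E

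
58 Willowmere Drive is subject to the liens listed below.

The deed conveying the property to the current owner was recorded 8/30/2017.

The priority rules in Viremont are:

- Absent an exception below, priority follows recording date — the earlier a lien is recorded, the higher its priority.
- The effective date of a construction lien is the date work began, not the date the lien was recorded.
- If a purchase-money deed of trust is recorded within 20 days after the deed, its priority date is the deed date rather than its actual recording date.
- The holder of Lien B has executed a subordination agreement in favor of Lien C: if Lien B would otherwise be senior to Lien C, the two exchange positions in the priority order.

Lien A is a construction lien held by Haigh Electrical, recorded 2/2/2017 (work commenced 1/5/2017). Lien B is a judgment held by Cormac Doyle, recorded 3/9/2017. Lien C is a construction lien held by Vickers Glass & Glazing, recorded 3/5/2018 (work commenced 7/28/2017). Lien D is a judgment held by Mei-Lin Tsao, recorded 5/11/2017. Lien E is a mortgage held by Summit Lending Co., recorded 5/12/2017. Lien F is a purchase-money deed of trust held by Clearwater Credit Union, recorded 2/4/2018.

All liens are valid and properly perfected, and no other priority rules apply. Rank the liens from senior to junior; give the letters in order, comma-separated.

Adjusting effective dates: A's effective date is 1/5/2017, when work began; C is treated as recorded 7/28/2017, the work-commencement date; F missed the 20-day window (158 days after the deed), so its recording date stands.
Sorted by effective date: A (1/5/2017), B (3/9/2017), D (5/11/2017), E (5/12/2017), C (7/28/2017), F (2/4/2018).
Because B would otherwise rank above C, the subordination swaps them.

A, C, D, E, B, F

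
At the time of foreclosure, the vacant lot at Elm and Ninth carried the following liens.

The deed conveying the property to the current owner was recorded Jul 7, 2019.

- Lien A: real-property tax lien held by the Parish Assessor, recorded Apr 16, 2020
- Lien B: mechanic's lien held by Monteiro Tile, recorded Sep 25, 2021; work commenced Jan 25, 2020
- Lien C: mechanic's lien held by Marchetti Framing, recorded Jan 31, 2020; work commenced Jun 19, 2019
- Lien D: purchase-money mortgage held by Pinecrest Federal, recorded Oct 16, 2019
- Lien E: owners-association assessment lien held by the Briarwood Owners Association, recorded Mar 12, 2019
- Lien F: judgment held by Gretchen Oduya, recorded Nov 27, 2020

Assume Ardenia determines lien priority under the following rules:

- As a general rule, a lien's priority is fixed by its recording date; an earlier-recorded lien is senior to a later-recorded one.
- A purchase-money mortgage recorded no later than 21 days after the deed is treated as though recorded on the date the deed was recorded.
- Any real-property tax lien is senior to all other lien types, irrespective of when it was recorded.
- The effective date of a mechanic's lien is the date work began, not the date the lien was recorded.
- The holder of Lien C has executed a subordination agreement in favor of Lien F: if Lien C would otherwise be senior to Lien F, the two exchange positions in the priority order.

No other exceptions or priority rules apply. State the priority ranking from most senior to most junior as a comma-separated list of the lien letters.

Effective dates after the stated exceptions: B's effective date is Jan 25, 2020, when work began; C relates back to Jun 19, 2019 (work commenced); D was recorded 101 days after the deed, outside the 21-day window, so it keeps its recording date.
A, as a real-property tax lien, has superpriority and ranks first.
Among the remaining liens, by effective date: E (Mar 12, 2019), C (Jun 19, 2019), D (Oct 16, 2019), B (Jan 25, 2020), F (Nov 27, 2020).
Because C would otherwise rank above F, the subordination swaps them.

A, E, F, D, B, C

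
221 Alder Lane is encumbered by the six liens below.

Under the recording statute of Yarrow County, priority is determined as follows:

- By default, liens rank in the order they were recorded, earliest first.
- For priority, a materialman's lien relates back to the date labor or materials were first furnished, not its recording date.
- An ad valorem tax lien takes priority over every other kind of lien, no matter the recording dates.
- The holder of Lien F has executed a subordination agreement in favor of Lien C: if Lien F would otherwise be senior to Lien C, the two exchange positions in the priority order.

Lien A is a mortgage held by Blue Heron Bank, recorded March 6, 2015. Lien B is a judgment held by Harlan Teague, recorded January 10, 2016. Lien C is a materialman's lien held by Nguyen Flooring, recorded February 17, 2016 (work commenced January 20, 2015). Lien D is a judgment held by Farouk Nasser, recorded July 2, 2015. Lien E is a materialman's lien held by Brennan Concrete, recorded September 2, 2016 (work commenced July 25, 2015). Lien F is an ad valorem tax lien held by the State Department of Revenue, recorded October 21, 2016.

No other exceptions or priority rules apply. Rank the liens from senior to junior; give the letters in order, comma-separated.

C, F, A, D, E, B

Adjusting effective dates: C's effective date is January 20, 2015, when work began; E is treated as recorded July 25, 2015, the work-commencement date.
As an ad valorem tax lien, F is senior to every other lien.
Remaining liens by effective date: C (January 20, 2015), A (March 6, 2015), D (July 2, 2015), E (July 25, 2015), B (January 10, 2016).
F is senior to C before the subordination, so the two trade places.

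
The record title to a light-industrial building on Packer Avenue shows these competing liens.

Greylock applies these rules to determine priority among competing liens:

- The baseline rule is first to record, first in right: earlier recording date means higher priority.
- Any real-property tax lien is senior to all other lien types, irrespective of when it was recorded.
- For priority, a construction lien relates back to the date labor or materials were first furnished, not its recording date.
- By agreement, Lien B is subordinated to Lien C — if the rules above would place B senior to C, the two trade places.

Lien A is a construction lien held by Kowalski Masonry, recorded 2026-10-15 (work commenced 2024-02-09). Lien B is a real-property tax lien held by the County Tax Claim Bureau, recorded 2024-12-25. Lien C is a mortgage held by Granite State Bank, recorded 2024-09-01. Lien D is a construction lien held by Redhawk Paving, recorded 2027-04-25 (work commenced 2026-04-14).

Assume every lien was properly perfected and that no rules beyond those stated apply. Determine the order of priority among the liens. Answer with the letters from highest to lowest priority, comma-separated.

C, A, B, D

First, effective dates: A's effective date is 2024-02-09, when work began; D relates back to 2026-04-14 (work commenced).
B is a real-property tax lien and takes priority over every other lien.
Among the remaining liens, by effective date: A (2024-02-09), C (2024-09-01), D (2026-04-14).
B is senior to C before the subordination, so the two trade places.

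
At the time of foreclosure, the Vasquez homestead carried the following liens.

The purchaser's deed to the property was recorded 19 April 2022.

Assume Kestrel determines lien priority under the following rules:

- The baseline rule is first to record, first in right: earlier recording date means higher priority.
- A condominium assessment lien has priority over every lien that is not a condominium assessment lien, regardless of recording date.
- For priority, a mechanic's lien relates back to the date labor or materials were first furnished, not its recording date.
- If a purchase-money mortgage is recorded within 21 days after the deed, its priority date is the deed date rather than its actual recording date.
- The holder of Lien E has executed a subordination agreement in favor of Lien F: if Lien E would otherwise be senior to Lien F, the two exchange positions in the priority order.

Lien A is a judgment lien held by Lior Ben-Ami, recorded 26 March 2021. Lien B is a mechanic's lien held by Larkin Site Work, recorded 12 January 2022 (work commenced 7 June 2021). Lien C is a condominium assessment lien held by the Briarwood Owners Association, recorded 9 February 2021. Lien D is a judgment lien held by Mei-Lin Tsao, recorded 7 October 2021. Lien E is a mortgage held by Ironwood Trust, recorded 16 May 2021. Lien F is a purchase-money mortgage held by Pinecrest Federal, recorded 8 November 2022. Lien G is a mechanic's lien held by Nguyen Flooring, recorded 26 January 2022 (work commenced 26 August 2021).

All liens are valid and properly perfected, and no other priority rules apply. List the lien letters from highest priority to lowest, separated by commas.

C, A, F, B, G, D, E

Effective dates: B's effective date is 7 June 2021, when work began; F was recorded 203 days after the deed — beyond 21 days — so no relation-back applies; G is treated as recorded 26 August 2021, the work-commencement date.
C, as a condominium assessment lien, has superpriority and ranks first.
The other liens, earliest effective date first: A (26 March 2021), E (16 May 2021), B (7 June 2021), G (26 August 2021), D (7 October 2021), F (8 November 2022).
E is senior to F before the subordination, so the two trade places.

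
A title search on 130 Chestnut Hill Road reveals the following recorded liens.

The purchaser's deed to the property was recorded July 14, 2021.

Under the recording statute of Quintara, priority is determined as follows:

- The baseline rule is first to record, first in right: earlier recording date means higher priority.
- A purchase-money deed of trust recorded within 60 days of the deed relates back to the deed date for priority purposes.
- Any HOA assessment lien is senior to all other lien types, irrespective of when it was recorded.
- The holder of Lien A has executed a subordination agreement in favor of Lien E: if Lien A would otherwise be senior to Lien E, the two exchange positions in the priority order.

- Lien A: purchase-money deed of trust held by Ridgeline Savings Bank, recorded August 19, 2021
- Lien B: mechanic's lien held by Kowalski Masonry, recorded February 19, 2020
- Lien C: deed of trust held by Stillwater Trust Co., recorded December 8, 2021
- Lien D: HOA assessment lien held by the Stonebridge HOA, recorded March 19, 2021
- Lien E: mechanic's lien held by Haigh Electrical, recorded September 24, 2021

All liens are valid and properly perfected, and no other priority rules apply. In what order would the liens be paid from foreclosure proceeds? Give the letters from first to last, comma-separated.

D, B, E, A, C

First, effective dates: A's effective date is the deed date, July 14, 2021.
D is an HOA assessment lien, so it outranks all other liens regardless of date.
Remaining liens by effective date: B (February 19, 2020), A (July 14, 2021), E (September 24, 2021), C (December 8, 2021).
A would otherwise be senior to E, so under the subordination agreement A and E exchange positions.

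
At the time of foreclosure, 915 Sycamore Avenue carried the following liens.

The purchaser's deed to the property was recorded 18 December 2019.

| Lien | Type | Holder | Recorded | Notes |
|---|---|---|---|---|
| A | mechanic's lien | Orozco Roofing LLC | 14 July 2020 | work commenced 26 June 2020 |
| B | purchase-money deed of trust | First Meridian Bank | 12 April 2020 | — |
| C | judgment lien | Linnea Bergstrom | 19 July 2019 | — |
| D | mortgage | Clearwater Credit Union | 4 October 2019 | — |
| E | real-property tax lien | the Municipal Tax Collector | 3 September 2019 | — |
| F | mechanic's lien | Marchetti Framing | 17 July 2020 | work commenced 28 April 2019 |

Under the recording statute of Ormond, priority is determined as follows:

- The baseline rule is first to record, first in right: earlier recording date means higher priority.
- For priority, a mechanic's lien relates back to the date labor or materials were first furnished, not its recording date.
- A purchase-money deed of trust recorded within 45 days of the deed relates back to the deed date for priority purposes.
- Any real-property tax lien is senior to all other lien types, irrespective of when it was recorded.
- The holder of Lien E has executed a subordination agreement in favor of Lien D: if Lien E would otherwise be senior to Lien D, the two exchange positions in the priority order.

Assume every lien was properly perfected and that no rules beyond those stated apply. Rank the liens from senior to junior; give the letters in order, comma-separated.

D, F, C, E, B, A

Effective dates after the stated exceptions: A's effective date is 26 June 2020, when work began; B was recorded 116 days after the deed — beyond 45 days — so no relation-back applies; F relates back to 28 April 2019 (work commenced).
As a real-property tax lien, E is senior to every other lien.
The other liens, earliest effective date first: F (28 April 2019), C (19 July 2019), D (4 October 2019), B (12 April 2020), A (26 June 2020).
E is senior to D before the subordination, so the two trade places.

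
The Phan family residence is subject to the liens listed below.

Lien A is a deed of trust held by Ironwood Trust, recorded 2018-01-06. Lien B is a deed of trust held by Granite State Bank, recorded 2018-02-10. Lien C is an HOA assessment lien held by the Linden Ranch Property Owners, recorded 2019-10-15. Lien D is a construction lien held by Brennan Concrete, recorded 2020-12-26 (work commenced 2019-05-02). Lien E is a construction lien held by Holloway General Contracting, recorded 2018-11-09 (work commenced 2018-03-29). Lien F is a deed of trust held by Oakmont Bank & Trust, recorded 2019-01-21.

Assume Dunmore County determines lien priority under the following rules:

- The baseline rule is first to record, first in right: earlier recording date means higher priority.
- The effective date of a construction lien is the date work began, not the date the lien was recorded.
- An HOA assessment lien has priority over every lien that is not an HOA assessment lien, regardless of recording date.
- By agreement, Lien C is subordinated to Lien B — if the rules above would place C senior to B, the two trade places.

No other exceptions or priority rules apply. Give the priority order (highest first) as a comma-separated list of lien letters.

B, A, C, E, F, D

Adjusting effective dates: D is treated as recorded 2019-05-02, the work-commencement date; E relates back to 2018-03-29 (work commenced).
As an HOA assessment lien, C is senior to every other lien.
Remaining liens by effective date: A (2018-01-06), B (2018-02-10), E (2018-03-29), F (2019-01-21), D (2019-05-02).
C would otherwise be senior to B, so under the subordination agreement C and B exchange positions.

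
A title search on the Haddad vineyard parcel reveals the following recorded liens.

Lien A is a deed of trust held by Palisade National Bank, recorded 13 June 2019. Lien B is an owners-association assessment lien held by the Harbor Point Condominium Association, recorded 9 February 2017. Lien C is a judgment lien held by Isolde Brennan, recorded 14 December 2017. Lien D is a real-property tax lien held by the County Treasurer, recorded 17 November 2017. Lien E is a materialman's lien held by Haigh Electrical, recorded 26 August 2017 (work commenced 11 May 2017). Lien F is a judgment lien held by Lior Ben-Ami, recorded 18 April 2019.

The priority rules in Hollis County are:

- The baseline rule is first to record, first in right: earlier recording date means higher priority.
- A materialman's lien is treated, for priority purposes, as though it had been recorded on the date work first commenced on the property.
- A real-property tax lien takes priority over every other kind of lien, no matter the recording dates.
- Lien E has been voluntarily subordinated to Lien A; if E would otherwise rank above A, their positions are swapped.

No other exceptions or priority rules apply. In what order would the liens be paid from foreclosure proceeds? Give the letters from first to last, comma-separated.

D, B, A, C, F, E

Adjusting effective dates: E relates back to 11 May 2017 (work commenced).
D is a real-property tax lien, so it outranks all other liens regardless of date.
Remaining liens by effective date: B (9 February 2017), E (11 May 2017), C (14 December 2017), F (18 April 2019), A (13 June 2019).
E would otherwise be senior to A, so under the subordination agreement E and A exchange positions.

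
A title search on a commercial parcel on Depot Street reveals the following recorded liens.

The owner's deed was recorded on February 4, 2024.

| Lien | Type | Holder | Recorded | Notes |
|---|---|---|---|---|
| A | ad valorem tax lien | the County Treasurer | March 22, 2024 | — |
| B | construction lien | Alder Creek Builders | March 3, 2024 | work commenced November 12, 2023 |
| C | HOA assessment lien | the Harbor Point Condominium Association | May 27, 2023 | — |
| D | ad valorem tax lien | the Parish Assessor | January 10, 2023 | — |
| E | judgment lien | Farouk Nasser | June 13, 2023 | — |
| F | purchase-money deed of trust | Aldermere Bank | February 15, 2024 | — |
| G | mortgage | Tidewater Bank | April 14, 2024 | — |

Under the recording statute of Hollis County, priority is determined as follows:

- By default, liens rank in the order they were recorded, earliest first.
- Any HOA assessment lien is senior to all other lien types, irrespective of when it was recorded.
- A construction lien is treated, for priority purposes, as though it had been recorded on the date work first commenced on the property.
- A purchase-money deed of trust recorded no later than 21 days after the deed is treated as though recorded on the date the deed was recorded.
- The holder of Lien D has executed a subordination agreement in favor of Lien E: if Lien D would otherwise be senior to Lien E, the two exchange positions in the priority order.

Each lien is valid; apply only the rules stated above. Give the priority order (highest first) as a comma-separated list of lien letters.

C, E, D, B, F, A, G

First, effective dates: B's effective date is November 12, 2023, when work began; F was recorded within the 21-day window, so its effective date is the deed date February 4, 2024.
C, as an HOA assessment lien, has superpriority and ranks first.
Remaining liens by effective date: D (January 10, 2023), E (June 13, 2023), B (November 12, 2023), F (February 4, 2024), A (March 22, 2024), G (April 14, 2024).
The subordination applies — D was senior to E — so D and E swap.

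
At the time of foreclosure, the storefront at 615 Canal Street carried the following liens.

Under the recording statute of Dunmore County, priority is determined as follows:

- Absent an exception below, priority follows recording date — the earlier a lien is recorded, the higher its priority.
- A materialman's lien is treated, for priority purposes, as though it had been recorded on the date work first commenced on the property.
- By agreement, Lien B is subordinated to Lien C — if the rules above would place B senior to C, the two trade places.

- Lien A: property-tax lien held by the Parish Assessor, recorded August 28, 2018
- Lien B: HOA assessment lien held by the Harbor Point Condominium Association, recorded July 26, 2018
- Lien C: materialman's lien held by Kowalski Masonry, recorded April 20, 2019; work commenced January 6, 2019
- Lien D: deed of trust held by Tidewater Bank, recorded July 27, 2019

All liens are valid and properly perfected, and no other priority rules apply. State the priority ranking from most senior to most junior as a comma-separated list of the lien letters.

Effective dates: C's effective date is January 6, 2019, when work began.
By effective date: B (July 26, 2018), A (August 28, 2018), C (January 6, 2019), D (July 27, 2019).
B is senior to C before the subordination, so the two trade places.

C, A, B, D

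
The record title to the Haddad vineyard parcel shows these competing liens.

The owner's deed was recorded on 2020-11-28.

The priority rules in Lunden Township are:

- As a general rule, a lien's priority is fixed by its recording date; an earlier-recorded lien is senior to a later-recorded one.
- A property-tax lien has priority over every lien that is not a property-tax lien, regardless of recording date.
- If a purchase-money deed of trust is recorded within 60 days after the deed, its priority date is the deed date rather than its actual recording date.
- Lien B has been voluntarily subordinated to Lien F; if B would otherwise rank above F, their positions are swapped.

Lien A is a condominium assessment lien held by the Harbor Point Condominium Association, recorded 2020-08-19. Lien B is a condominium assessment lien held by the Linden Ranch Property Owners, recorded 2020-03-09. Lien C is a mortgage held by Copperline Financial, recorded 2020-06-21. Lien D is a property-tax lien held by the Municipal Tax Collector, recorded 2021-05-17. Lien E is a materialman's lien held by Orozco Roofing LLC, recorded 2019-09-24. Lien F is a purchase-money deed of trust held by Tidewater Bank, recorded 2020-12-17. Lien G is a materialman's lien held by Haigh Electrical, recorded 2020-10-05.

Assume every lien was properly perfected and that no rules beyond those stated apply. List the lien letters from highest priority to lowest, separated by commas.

First, effective dates: F was recorded within the 60-day window, so its effective date is the deed date 2020-11-28.
D is a property-tax lien and takes priority over every other lien.
Among the remaining liens, by effective date: E (2019-09-24), B (2020-03-09), C (2020-06-21), A (2020-08-19), G (2020-10-05), F (2020-11-28).
B is senior to F before the subordination, so the two trade places.

D, E, F, C, A, G, B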